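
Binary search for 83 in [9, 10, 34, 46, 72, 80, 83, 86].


Step 1: lo=0, hi=7, mid=3, val=46
Step 2: lo=4, hi=7, mid=5, val=80
Step 3: lo=6, hi=7, mid=6, val=83

Found at index 6


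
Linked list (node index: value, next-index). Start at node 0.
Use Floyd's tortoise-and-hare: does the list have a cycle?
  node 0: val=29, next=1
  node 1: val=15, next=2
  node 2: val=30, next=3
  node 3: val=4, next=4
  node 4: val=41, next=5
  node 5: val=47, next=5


Floyd's tortoise (slow, +1) and hare (fast, +2):
  init: slow=0, fast=0
  step 1: slow=1, fast=2
  step 2: slow=2, fast=4
  step 3: slow=3, fast=5
  step 4: slow=4, fast=5
  step 5: slow=5, fast=5
  slow == fast at node 5: cycle detected

Cycle: yes


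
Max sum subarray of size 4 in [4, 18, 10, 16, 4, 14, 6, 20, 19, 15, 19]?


[0:4]: 48
[1:5]: 48
[2:6]: 44
[3:7]: 40
[4:8]: 44
[5:9]: 59
[6:10]: 60
[7:11]: 73

Max: 73 at [7:11]


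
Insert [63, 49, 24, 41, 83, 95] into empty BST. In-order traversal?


Insert 63: root
Insert 49: L from 63
Insert 24: L from 63 -> L from 49
Insert 41: L from 63 -> L from 49 -> R from 24
Insert 83: R from 63
Insert 95: R from 63 -> R from 83

In-order: [24, 41, 49, 63, 83, 95]


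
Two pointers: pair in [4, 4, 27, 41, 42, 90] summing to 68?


lo=0(4)+hi=5(90)=94
lo=0(4)+hi=4(42)=46
lo=1(4)+hi=4(42)=46
lo=2(27)+hi=4(42)=69
lo=2(27)+hi=3(41)=68

Yes: 27+41=68


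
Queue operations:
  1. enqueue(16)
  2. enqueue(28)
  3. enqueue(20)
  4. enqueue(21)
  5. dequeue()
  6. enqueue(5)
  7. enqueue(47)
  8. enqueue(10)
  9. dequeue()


enqueue(16) -> [16]
enqueue(28) -> [16, 28]
enqueue(20) -> [16, 28, 20]
enqueue(21) -> [16, 28, 20, 21]
dequeue()->16, [28, 20, 21]
enqueue(5) -> [28, 20, 21, 5]
enqueue(47) -> [28, 20, 21, 5, 47]
enqueue(10) -> [28, 20, 21, 5, 47, 10]
dequeue()->28, [20, 21, 5, 47, 10]

Final queue: [20, 21, 5, 47, 10]


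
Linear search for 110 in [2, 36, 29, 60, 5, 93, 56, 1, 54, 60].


i=0: 2!=110
i=1: 36!=110
i=2: 29!=110
i=3: 60!=110
i=4: 5!=110
i=5: 93!=110
i=6: 56!=110
i=7: 1!=110
i=8: 54!=110
i=9: 60!=110

Not found, 10 comps


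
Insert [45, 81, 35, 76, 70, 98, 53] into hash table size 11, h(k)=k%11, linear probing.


Insert 45: h=1 -> slot 1
Insert 81: h=4 -> slot 4
Insert 35: h=2 -> slot 2
Insert 76: h=10 -> slot 10
Insert 70: h=4, 1 probes -> slot 5
Insert 98: h=10, 1 probes -> slot 0
Insert 53: h=9 -> slot 9

Table: [98, 45, 35, None, 81, 70, None, None, None, 53, 76]


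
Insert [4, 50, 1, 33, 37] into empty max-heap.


Insert 4: [4]
Insert 50: [50, 4]
Insert 1: [50, 4, 1]
Insert 33: [50, 33, 1, 4]
Insert 37: [50, 37, 1, 4, 33]

Final heap: [50, 37, 1, 4, 33]


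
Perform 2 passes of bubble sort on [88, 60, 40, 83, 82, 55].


Initial: [88, 60, 40, 83, 82, 55]
Pass 1: [60, 40, 83, 82, 55, 88] (5 swaps)
Pass 2: [40, 60, 82, 55, 83, 88] (3 swaps)

After 2 passes: [40, 60, 82, 55, 83, 88]


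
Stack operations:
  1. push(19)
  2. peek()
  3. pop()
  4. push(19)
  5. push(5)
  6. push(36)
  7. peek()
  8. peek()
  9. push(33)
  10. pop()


push(19) -> [19]
peek()->19
pop()->19, []
push(19) -> [19]
push(5) -> [19, 5]
push(36) -> [19, 5, 36]
peek()->36
peek()->36
push(33) -> [19, 5, 36, 33]
pop()->33, [19, 5, 36]

Final stack: [19, 5, 36]


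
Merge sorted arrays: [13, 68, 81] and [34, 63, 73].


Take 13 from A
Take 34 from B
Take 63 from B
Take 68 from A
Take 73 from B

Merged: [13, 34, 63, 68, 73, 81]


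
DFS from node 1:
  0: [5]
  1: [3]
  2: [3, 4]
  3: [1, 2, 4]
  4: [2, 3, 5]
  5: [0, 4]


Visit 1, push [3]
Visit 3, push [4, 2]
Visit 2, push [4]
Visit 4, push [5]
Visit 5, push [0]
Visit 0, push []

DFS order: [1, 3, 2, 4, 5, 0]


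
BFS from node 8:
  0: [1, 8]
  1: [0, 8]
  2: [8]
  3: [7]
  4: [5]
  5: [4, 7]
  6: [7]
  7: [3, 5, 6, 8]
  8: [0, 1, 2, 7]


Visit 8, enqueue [0, 1, 2, 7]
Visit 0, enqueue []
Visit 1, enqueue []
Visit 2, enqueue []
Visit 7, enqueue [3, 5, 6]
Visit 3, enqueue []
Visit 5, enqueue [4]
Visit 6, enqueue []
Visit 4, enqueue []

BFS order: [8, 0, 1, 2, 7, 3, 5, 6, 4]


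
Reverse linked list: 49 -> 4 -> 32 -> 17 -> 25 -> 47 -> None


Step 1: curr=49, set curr.next=prev(None) | reversed so far: 49
Step 2: curr=4, set curr.next=prev(49) | reversed so far: 4 -> 49
Step 3: curr=32, set curr.next=prev(4) | reversed so far: 32 -> 4 -> 49
Step 4: curr=17, set curr.next=prev(32) | reversed so far: 17 -> 32 -> 4 -> 49
Step 5: curr=25, set curr.next=prev(17) | reversed so far: 25 -> 17 -> 32 -> 4 -> 49
Step 6: curr=47, set curr.next=prev(25) | reversed so far: 47 -> 25 -> 17 -> 32 -> 4 -> 49

47 -> 25 -> 17 -> 32 -> 4 -> 49 -> None


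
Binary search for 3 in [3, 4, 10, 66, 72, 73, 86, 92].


Step 1: lo=0, hi=7, mid=3, val=66
Step 2: lo=0, hi=2, mid=1, val=4
Step 3: lo=0, hi=0, mid=0, val=3

Found at index 0


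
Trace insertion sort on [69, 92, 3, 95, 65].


Initial: [69, 92, 3, 95, 65]
Insert 92: [69, 92, 3, 95, 65]
Insert 3: [3, 69, 92, 95, 65]
Insert 95: [3, 69, 92, 95, 65]
Insert 65: [3, 65, 69, 92, 95]

Sorted: [3, 65, 69, 92, 95]


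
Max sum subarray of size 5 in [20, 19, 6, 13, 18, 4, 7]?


[0:5]: 76
[1:6]: 60
[2:7]: 48

Max: 76 at [0:5]


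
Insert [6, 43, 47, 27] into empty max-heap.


Insert 6: [6]
Insert 43: [43, 6]
Insert 47: [47, 6, 43]
Insert 27: [47, 27, 43, 6]

Final heap: [47, 27, 43, 6]


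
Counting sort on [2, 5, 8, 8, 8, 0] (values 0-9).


Input: [2, 5, 8, 8, 8, 0]
Counts: [1, 0, 1, 0, 0, 1, 0, 0, 3, 0]

Sorted: [0, 2, 5, 8, 8, 8]


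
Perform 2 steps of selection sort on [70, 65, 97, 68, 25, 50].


Initial: [70, 65, 97, 68, 25, 50]
Step 1: min=25 at 4
  Swap: [25, 65, 97, 68, 70, 50]
Step 2: min=50 at 5
  Swap: [25, 50, 97, 68, 70, 65]

After 2 steps: [25, 50, 97, 68, 70, 65]


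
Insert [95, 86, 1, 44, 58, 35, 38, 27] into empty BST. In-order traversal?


Insert 95: root
Insert 86: L from 95
Insert 1: L from 95 -> L from 86
Insert 44: L from 95 -> L from 86 -> R from 1
Insert 58: L from 95 -> L from 86 -> R from 1 -> R from 44
Insert 35: L from 95 -> L from 86 -> R from 1 -> L from 44
Insert 38: L from 95 -> L from 86 -> R from 1 -> L from 44 -> R from 35
Insert 27: L from 95 -> L from 86 -> R from 1 -> L from 44 -> L from 35

In-order: [1, 27, 35, 38, 44, 58, 86, 95]


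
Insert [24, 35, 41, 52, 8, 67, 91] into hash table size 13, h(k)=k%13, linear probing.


Insert 24: h=11 -> slot 11
Insert 35: h=9 -> slot 9
Insert 41: h=2 -> slot 2
Insert 52: h=0 -> slot 0
Insert 8: h=8 -> slot 8
Insert 67: h=2, 1 probes -> slot 3
Insert 91: h=0, 1 probes -> slot 1

Table: [52, 91, 41, 67, None, None, None, None, 8, 35, None, 24, None]


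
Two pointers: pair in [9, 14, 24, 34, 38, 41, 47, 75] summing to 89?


lo=0(9)+hi=7(75)=84
lo=1(14)+hi=7(75)=89

Yes: 14+75=89


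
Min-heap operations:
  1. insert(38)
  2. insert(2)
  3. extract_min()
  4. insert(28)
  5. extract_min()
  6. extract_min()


insert(38) -> [38]
insert(2) -> [2, 38]
extract_min()->2, [38]
insert(28) -> [28, 38]
extract_min()->28, [38]
extract_min()->38, []

Final heap: []


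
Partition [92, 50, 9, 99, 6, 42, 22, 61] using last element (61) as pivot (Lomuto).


Pivot: 61
  50 <= 61: swap -> [50, 92, 9, 99, 6, 42, 22, 61]
  9 <= 61: swap -> [50, 9, 92, 99, 6, 42, 22, 61]
  6 <= 61: swap -> [50, 9, 6, 99, 92, 42, 22, 61]
  42 <= 61: swap -> [50, 9, 6, 42, 92, 99, 22, 61]
  22 <= 61: swap -> [50, 9, 6, 42, 22, 99, 92, 61]
Place pivot at 5: [50, 9, 6, 42, 22, 61, 92, 99]

Partitioned: [50, 9, 6, 42, 22, 61, 92, 99]


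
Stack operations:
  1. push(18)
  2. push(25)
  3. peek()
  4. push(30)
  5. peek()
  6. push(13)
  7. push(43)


push(18) -> [18]
push(25) -> [18, 25]
peek()->25
push(30) -> [18, 25, 30]
peek()->30
push(13) -> [18, 25, 30, 13]
push(43) -> [18, 25, 30, 13, 43]

Final stack: [18, 25, 30, 13, 43]


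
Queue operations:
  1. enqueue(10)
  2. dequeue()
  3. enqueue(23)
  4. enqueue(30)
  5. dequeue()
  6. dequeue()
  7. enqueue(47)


enqueue(10) -> [10]
dequeue()->10, []
enqueue(23) -> [23]
enqueue(30) -> [23, 30]
dequeue()->23, [30]
dequeue()->30, []
enqueue(47) -> [47]

Final queue: [47]


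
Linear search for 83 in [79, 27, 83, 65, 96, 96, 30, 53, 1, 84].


i=0: 79!=83
i=1: 27!=83
i=2: 83==83 found!

Found at 2, 3 comps


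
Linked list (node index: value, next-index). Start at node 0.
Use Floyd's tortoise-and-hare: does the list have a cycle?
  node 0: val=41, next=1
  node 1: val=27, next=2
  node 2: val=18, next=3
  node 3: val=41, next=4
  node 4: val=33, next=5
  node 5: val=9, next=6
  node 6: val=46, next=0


Floyd's tortoise (slow, +1) and hare (fast, +2):
  init: slow=0, fast=0
  step 1: slow=1, fast=2
  step 2: slow=2, fast=4
  step 3: slow=3, fast=6
  step 4: slow=4, fast=1
  step 5: slow=5, fast=3
  step 6: slow=6, fast=5
  step 7: slow=0, fast=0
  slow == fast at node 0: cycle detected

Cycle: yes


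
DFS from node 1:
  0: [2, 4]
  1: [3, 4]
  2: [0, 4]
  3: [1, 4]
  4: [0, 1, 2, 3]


Visit 1, push [4, 3]
Visit 3, push [4]
Visit 4, push [2, 0]
Visit 0, push [2]
Visit 2, push []

DFS order: [1, 3, 4, 0, 2]


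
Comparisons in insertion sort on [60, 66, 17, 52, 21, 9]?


Algorithm: insertion sort
Input: [60, 66, 17, 52, 21, 9]
Sorted: [9, 17, 21, 52, 60, 66]

15


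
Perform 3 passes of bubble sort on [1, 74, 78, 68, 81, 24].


Initial: [1, 74, 78, 68, 81, 24]
Pass 1: [1, 74, 68, 78, 24, 81] (2 swaps)
Pass 2: [1, 68, 74, 24, 78, 81] (2 swaps)
Pass 3: [1, 68, 24, 74, 78, 81] (1 swaps)

After 3 passes: [1, 68, 24, 74, 78, 81]


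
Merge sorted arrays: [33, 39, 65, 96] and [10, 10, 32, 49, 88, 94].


Take 10 from B
Take 10 from B
Take 32 from B
Take 33 from A
Take 39 from A
Take 49 from B
Take 65 from A
Take 88 from B
Take 94 from B

Merged: [10, 10, 32, 33, 39, 49, 65, 88, 94, 96]


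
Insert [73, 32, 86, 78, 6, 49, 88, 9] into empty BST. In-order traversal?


Insert 73: root
Insert 32: L from 73
Insert 86: R from 73
Insert 78: R from 73 -> L from 86
Insert 6: L from 73 -> L from 32
Insert 49: L from 73 -> R from 32
Insert 88: R from 73 -> R from 86
Insert 9: L from 73 -> L from 32 -> R from 6

In-order: [6, 9, 32, 49, 73, 78, 86, 88]


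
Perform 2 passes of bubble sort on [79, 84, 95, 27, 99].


Initial: [79, 84, 95, 27, 99]
Pass 1: [79, 84, 27, 95, 99] (1 swaps)
Pass 2: [79, 27, 84, 95, 99] (1 swaps)

After 2 passes: [79, 27, 84, 95, 99]


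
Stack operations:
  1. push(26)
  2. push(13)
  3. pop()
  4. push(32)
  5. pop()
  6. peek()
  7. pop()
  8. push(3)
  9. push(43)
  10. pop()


push(26) -> [26]
push(13) -> [26, 13]
pop()->13, [26]
push(32) -> [26, 32]
pop()->32, [26]
peek()->26
pop()->26, []
push(3) -> [3]
push(43) -> [3, 43]
pop()->43, [3]

Final stack: [3]


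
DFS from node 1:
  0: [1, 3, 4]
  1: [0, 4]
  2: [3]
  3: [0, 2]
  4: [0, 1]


Visit 1, push [4, 0]
Visit 0, push [4, 3]
Visit 3, push [2]
Visit 2, push []
Visit 4, push []

DFS order: [1, 0, 3, 2, 4]


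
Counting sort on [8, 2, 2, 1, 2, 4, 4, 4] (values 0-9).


Input: [8, 2, 2, 1, 2, 4, 4, 4]
Counts: [0, 1, 3, 0, 3, 0, 0, 0, 1, 0]

Sorted: [1, 2, 2, 2, 4, 4, 4, 8]


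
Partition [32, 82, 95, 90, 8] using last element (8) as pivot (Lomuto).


Pivot: 8
Place pivot at 0: [8, 82, 95, 90, 32]

Partitioned: [8, 82, 95, 90, 32]


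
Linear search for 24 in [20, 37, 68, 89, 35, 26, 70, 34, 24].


i=0: 20!=24
i=1: 37!=24
i=2: 68!=24
i=3: 89!=24
i=4: 35!=24
i=5: 26!=24
i=6: 70!=24
i=7: 34!=24
i=8: 24==24 found!

Found at 8, 9 comps


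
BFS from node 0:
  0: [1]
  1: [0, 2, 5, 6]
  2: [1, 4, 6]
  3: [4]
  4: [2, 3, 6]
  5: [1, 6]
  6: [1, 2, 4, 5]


Visit 0, enqueue [1]
Visit 1, enqueue [2, 5, 6]
Visit 2, enqueue [4]
Visit 5, enqueue []
Visit 6, enqueue []
Visit 4, enqueue [3]
Visit 3, enqueue []

BFS order: [0, 1, 2, 5, 6, 4, 3]


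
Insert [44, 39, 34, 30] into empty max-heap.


Insert 44: [44]
Insert 39: [44, 39]
Insert 34: [44, 39, 34]
Insert 30: [44, 39, 34, 30]

Final heap: [44, 39, 34, 30]


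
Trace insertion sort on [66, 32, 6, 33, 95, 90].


Initial: [66, 32, 6, 33, 95, 90]
Insert 32: [32, 66, 6, 33, 95, 90]
Insert 6: [6, 32, 66, 33, 95, 90]
Insert 33: [6, 32, 33, 66, 95, 90]
Insert 95: [6, 32, 33, 66, 95, 90]
Insert 90: [6, 32, 33, 66, 90, 95]

Sorted: [6, 32, 33, 66, 90, 95]


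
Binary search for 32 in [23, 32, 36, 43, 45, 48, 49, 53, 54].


Step 1: lo=0, hi=8, mid=4, val=45
Step 2: lo=0, hi=3, mid=1, val=32

Found at index 1


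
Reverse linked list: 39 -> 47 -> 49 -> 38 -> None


Step 1: curr=39, set curr.next=prev(None) | reversed so far: 39
Step 2: curr=47, set curr.next=prev(39) | reversed so far: 47 -> 39
Step 3: curr=49, set curr.next=prev(47) | reversed so far: 49 -> 47 -> 39
Step 4: curr=38, set curr.next=prev(49) | reversed so far: 38 -> 49 -> 47 -> 39

38 -> 49 -> 47 -> 39 -> None


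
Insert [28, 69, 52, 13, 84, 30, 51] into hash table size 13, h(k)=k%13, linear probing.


Insert 28: h=2 -> slot 2
Insert 69: h=4 -> slot 4
Insert 52: h=0 -> slot 0
Insert 13: h=0, 1 probes -> slot 1
Insert 84: h=6 -> slot 6
Insert 30: h=4, 1 probes -> slot 5
Insert 51: h=12 -> slot 12

Table: [52, 13, 28, None, 69, 30, 84, None, None, None, None, None, 51]


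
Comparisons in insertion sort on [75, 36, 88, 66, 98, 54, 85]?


Algorithm: insertion sort
Input: [75, 36, 88, 66, 98, 54, 85]
Sorted: [36, 54, 66, 75, 85, 88, 98]

14


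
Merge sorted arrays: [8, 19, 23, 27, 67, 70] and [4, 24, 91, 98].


Take 4 from B
Take 8 from A
Take 19 from A
Take 23 from A
Take 24 from B
Take 27 from A
Take 67 from A
Take 70 from A

Merged: [4, 8, 19, 23, 24, 27, 67, 70, 91, 98]


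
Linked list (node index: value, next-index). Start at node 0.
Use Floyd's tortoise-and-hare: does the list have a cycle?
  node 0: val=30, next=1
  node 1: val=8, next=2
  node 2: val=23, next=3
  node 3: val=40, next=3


Floyd's tortoise (slow, +1) and hare (fast, +2):
  init: slow=0, fast=0
  step 1: slow=1, fast=2
  step 2: slow=2, fast=3
  step 3: slow=3, fast=3
  slow == fast at node 3: cycle detected

Cycle: yes


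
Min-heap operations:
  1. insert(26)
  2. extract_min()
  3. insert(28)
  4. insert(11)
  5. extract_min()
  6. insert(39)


insert(26) -> [26]
extract_min()->26, []
insert(28) -> [28]
insert(11) -> [11, 28]
extract_min()->11, [28]
insert(39) -> [28, 39]

Final heap: [28, 39]


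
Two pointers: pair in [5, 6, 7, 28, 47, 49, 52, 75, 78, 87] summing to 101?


lo=0(5)+hi=9(87)=92
lo=1(6)+hi=9(87)=93
lo=2(7)+hi=9(87)=94
lo=3(28)+hi=9(87)=115
lo=3(28)+hi=8(78)=106
lo=3(28)+hi=7(75)=103
lo=3(28)+hi=6(52)=80
lo=4(47)+hi=6(52)=99
lo=5(49)+hi=6(52)=101

Yes: 49+52=101


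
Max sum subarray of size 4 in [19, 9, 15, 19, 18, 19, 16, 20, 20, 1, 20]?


[0:4]: 62
[1:5]: 61
[2:6]: 71
[3:7]: 72
[4:8]: 73
[5:9]: 75
[6:10]: 57
[7:11]: 61

Max: 75 at [5:9]


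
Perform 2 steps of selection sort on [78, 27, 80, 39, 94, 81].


Initial: [78, 27, 80, 39, 94, 81]
Step 1: min=27 at 1
  Swap: [27, 78, 80, 39, 94, 81]
Step 2: min=39 at 3
  Swap: [27, 39, 80, 78, 94, 81]

After 2 steps: [27, 39, 80, 78, 94, 81]


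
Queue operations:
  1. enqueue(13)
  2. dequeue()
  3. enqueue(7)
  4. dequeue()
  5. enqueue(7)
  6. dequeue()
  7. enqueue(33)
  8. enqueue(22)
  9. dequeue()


enqueue(13) -> [13]
dequeue()->13, []
enqueue(7) -> [7]
dequeue()->7, []
enqueue(7) -> [7]
dequeue()->7, []
enqueue(33) -> [33]
enqueue(22) -> [33, 22]
dequeue()->33, [22]

Final queue: [22]


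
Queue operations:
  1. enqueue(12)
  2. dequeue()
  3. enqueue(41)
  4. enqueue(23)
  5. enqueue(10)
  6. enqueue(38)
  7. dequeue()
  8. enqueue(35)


enqueue(12) -> [12]
dequeue()->12, []
enqueue(41) -> [41]
enqueue(23) -> [41, 23]
enqueue(10) -> [41, 23, 10]
enqueue(38) -> [41, 23, 10, 38]
dequeue()->41, [23, 10, 38]
enqueue(35) -> [23, 10, 38, 35]

Final queue: [23, 10, 38, 35]


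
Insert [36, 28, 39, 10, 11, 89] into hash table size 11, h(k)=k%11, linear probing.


Insert 36: h=3 -> slot 3
Insert 28: h=6 -> slot 6
Insert 39: h=6, 1 probes -> slot 7
Insert 10: h=10 -> slot 10
Insert 11: h=0 -> slot 0
Insert 89: h=1 -> slot 1

Table: [11, 89, None, 36, None, None, 28, 39, None, None, 10]


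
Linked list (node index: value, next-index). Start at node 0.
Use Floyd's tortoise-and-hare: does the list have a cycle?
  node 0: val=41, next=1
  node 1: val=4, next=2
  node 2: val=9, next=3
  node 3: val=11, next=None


Floyd's tortoise (slow, +1) and hare (fast, +2):
  init: slow=0, fast=0
  step 1: slow=1, fast=2
  step 2: fast 2->3->None, no cycle

Cycle: no


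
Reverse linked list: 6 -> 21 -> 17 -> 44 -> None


Step 1: curr=6, set curr.next=prev(None) | reversed so far: 6
Step 2: curr=21, set curr.next=prev(6) | reversed so far: 21 -> 6
Step 3: curr=17, set curr.next=prev(21) | reversed so far: 17 -> 21 -> 6
Step 4: curr=44, set curr.next=prev(17) | reversed so far: 44 -> 17 -> 21 -> 6

44 -> 17 -> 21 -> 6 -> None


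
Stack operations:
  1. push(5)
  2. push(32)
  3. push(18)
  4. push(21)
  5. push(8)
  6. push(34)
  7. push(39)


push(5) -> [5]
push(32) -> [5, 32]
push(18) -> [5, 32, 18]
push(21) -> [5, 32, 18, 21]
push(8) -> [5, 32, 18, 21, 8]
push(34) -> [5, 32, 18, 21, 8, 34]
push(39) -> [5, 32, 18, 21, 8, 34, 39]

Final stack: [5, 32, 18, 21, 8, 34, 39]


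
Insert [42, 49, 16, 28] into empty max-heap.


Insert 42: [42]
Insert 49: [49, 42]
Insert 16: [49, 42, 16]
Insert 28: [49, 42, 16, 28]

Final heap: [49, 42, 16, 28]


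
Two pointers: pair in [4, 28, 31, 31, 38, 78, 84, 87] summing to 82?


lo=0(4)+hi=7(87)=91
lo=0(4)+hi=6(84)=88
lo=0(4)+hi=5(78)=82

Yes: 4+78=82


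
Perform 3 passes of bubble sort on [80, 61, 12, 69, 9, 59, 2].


Initial: [80, 61, 12, 69, 9, 59, 2]
Pass 1: [61, 12, 69, 9, 59, 2, 80] (6 swaps)
Pass 2: [12, 61, 9, 59, 2, 69, 80] (4 swaps)
Pass 3: [12, 9, 59, 2, 61, 69, 80] (3 swaps)

After 3 passes: [12, 9, 59, 2, 61, 69, 80]


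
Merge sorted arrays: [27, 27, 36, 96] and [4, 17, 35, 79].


Take 4 from B
Take 17 from B
Take 27 from A
Take 27 from A
Take 35 from B
Take 36 from A
Take 79 from B

Merged: [4, 17, 27, 27, 35, 36, 79, 96]


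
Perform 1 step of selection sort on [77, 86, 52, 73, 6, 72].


Initial: [77, 86, 52, 73, 6, 72]
Step 1: min=6 at 4
  Swap: [6, 86, 52, 73, 77, 72]

After 1 step: [6, 86, 52, 73, 77, 72]


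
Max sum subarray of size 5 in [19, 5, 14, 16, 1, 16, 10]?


[0:5]: 55
[1:6]: 52
[2:7]: 57

Max: 57 at [2:7]


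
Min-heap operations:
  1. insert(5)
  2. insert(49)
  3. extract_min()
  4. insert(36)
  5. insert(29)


insert(5) -> [5]
insert(49) -> [5, 49]
extract_min()->5, [49]
insert(36) -> [36, 49]
insert(29) -> [29, 49, 36]

Final heap: [29, 49, 36]


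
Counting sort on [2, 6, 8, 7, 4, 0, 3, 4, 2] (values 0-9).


Input: [2, 6, 8, 7, 4, 0, 3, 4, 2]
Counts: [1, 0, 2, 1, 2, 0, 1, 1, 1, 0]

Sorted: [0, 2, 2, 3, 4, 4, 6, 7, 8]


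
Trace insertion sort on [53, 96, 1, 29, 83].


Initial: [53, 96, 1, 29, 83]
Insert 96: [53, 96, 1, 29, 83]
Insert 1: [1, 53, 96, 29, 83]
Insert 29: [1, 29, 53, 96, 83]
Insert 83: [1, 29, 53, 83, 96]

Sorted: [1, 29, 53, 83, 96]


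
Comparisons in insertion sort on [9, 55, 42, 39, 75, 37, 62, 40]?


Algorithm: insertion sort
Input: [9, 55, 42, 39, 75, 37, 62, 40]
Sorted: [9, 37, 39, 40, 42, 55, 62, 75]

19


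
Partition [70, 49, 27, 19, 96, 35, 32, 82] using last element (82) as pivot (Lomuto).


Pivot: 82
  70 <= 82: advance i (no swap)
  49 <= 82: advance i (no swap)
  27 <= 82: advance i (no swap)
  19 <= 82: advance i (no swap)
  35 <= 82: swap -> [70, 49, 27, 19, 35, 96, 32, 82]
  32 <= 82: swap -> [70, 49, 27, 19, 35, 32, 96, 82]
Place pivot at 6: [70, 49, 27, 19, 35, 32, 82, 96]

Partitioned: [70, 49, 27, 19, 35, 32, 82, 96]


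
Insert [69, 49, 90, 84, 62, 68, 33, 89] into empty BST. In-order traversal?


Insert 69: root
Insert 49: L from 69
Insert 90: R from 69
Insert 84: R from 69 -> L from 90
Insert 62: L from 69 -> R from 49
Insert 68: L from 69 -> R from 49 -> R from 62
Insert 33: L from 69 -> L from 49
Insert 89: R from 69 -> L from 90 -> R from 84

In-order: [33, 49, 62, 68, 69, 84, 89, 90]


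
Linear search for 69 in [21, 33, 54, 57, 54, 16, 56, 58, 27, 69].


i=0: 21!=69
i=1: 33!=69
i=2: 54!=69
i=3: 57!=69
i=4: 54!=69
i=5: 16!=69
i=6: 56!=69
i=7: 58!=69
i=8: 27!=69
i=9: 69==69 found!

Found at 9, 10 comps


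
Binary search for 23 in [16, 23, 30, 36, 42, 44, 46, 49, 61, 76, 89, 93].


Step 1: lo=0, hi=11, mid=5, val=44
Step 2: lo=0, hi=4, mid=2, val=30
Step 3: lo=0, hi=1, mid=0, val=16
Step 4: lo=1, hi=1, mid=1, val=23

Found at index 1


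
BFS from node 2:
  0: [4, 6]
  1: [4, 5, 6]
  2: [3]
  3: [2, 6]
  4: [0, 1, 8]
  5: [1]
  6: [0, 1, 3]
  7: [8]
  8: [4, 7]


Visit 2, enqueue [3]
Visit 3, enqueue [6]
Visit 6, enqueue [0, 1]
Visit 0, enqueue [4]
Visit 1, enqueue [5]
Visit 4, enqueue [8]
Visit 5, enqueue []
Visit 8, enqueue [7]
Visit 7, enqueue []

BFS order: [2, 3, 6, 0, 1, 4, 5, 8, 7]


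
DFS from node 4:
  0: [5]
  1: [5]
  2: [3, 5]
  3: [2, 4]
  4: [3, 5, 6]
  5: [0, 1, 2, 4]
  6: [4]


Visit 4, push [6, 5, 3]
Visit 3, push [2]
Visit 2, push [5]
Visit 5, push [1, 0]
Visit 0, push []
Visit 1, push []
Visit 6, push []

DFS order: [4, 3, 2, 5, 0, 1, 6]


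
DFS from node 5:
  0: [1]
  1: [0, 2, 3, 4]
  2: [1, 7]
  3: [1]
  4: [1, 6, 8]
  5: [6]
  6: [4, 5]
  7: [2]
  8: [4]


Visit 5, push [6]
Visit 6, push [4]
Visit 4, push [8, 1]
Visit 1, push [3, 2, 0]
Visit 0, push []
Visit 2, push [7]
Visit 7, push []
Visit 3, push []
Visit 8, push []

DFS order: [5, 6, 4, 1, 0, 2, 7, 3, 8]


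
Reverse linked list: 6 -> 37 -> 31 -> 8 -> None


Step 1: curr=6, set curr.next=prev(None) | reversed so far: 6
Step 2: curr=37, set curr.next=prev(6) | reversed so far: 37 -> 6
Step 3: curr=31, set curr.next=prev(37) | reversed so far: 31 -> 37 -> 6
Step 4: curr=8, set curr.next=prev(31) | reversed so far: 8 -> 31 -> 37 -> 6

8 -> 31 -> 37 -> 6 -> None


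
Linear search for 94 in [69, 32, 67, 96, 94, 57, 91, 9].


i=0: 69!=94
i=1: 32!=94
i=2: 67!=94
i=3: 96!=94
i=4: 94==94 found!

Found at 4, 5 comps


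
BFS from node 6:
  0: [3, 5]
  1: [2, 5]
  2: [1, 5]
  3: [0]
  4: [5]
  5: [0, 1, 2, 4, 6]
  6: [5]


Visit 6, enqueue [5]
Visit 5, enqueue [0, 1, 2, 4]
Visit 0, enqueue [3]
Visit 1, enqueue []
Visit 2, enqueue []
Visit 4, enqueue []
Visit 3, enqueue []

BFS order: [6, 5, 0, 1, 2, 4, 3]


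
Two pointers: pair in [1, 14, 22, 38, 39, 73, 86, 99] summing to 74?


lo=0(1)+hi=7(99)=100
lo=0(1)+hi=6(86)=87
lo=0(1)+hi=5(73)=74

Yes: 1+73=74


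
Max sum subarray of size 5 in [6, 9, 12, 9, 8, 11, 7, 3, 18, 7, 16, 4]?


[0:5]: 44
[1:6]: 49
[2:7]: 47
[3:8]: 38
[4:9]: 47
[5:10]: 46
[6:11]: 51
[7:12]: 48

Max: 51 at [6:11]


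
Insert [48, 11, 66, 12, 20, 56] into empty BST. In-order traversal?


Insert 48: root
Insert 11: L from 48
Insert 66: R from 48
Insert 12: L from 48 -> R from 11
Insert 20: L from 48 -> R from 11 -> R from 12
Insert 56: R from 48 -> L from 66

In-order: [11, 12, 20, 48, 56, 66]


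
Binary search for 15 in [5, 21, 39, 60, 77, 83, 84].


Step 1: lo=0, hi=6, mid=3, val=60
Step 2: lo=0, hi=2, mid=1, val=21
Step 3: lo=0, hi=0, mid=0, val=5

Not found


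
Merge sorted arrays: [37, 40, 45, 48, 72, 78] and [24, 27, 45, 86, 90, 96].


Take 24 from B
Take 27 from B
Take 37 from A
Take 40 from A
Take 45 from A
Take 45 from B
Take 48 from A
Take 72 from A
Take 78 from A

Merged: [24, 27, 37, 40, 45, 45, 48, 72, 78, 86, 90, 96]


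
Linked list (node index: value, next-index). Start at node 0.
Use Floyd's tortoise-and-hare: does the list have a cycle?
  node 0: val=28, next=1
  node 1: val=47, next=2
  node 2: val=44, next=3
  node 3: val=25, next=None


Floyd's tortoise (slow, +1) and hare (fast, +2):
  init: slow=0, fast=0
  step 1: slow=1, fast=2
  step 2: fast 2->3->None, no cycle

Cycle: no


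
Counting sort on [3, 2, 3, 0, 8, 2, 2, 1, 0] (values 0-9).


Input: [3, 2, 3, 0, 8, 2, 2, 1, 0]
Counts: [2, 1, 3, 2, 0, 0, 0, 0, 1, 0]

Sorted: [0, 0, 1, 2, 2, 2, 3, 3, 8]


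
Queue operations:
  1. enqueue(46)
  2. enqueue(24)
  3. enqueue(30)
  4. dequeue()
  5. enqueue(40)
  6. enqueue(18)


enqueue(46) -> [46]
enqueue(24) -> [46, 24]
enqueue(30) -> [46, 24, 30]
dequeue()->46, [24, 30]
enqueue(40) -> [24, 30, 40]
enqueue(18) -> [24, 30, 40, 18]

Final queue: [24, 30, 40, 18]


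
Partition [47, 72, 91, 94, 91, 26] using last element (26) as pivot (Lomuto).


Pivot: 26
Place pivot at 0: [26, 72, 91, 94, 91, 47]

Partitioned: [26, 72, 91, 94, 91, 47]


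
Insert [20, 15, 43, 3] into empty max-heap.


Insert 20: [20]
Insert 15: [20, 15]
Insert 43: [43, 15, 20]
Insert 3: [43, 15, 20, 3]

Final heap: [43, 15, 20, 3]


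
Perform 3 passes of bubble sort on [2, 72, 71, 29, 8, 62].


Initial: [2, 72, 71, 29, 8, 62]
Pass 1: [2, 71, 29, 8, 62, 72] (4 swaps)
Pass 2: [2, 29, 8, 62, 71, 72] (3 swaps)
Pass 3: [2, 8, 29, 62, 71, 72] (1 swaps)

After 3 passes: [2, 8, 29, 62, 71, 72]


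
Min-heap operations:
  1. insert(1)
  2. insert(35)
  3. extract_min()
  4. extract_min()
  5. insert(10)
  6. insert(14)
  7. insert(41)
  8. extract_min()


insert(1) -> [1]
insert(35) -> [1, 35]
extract_min()->1, [35]
extract_min()->35, []
insert(10) -> [10]
insert(14) -> [10, 14]
insert(41) -> [10, 14, 41]
extract_min()->10, [14, 41]

Final heap: [14, 41]


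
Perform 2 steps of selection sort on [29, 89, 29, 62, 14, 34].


Initial: [29, 89, 29, 62, 14, 34]
Step 1: min=14 at 4
  Swap: [14, 89, 29, 62, 29, 34]
Step 2: min=29 at 2
  Swap: [14, 29, 89, 62, 29, 34]

After 2 steps: [14, 29, 89, 62, 29, 34]


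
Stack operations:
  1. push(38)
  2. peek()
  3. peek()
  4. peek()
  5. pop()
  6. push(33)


push(38) -> [38]
peek()->38
peek()->38
peek()->38
pop()->38, []
push(33) -> [33]

Final stack: [33]


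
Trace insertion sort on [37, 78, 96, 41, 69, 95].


Initial: [37, 78, 96, 41, 69, 95]
Insert 78: [37, 78, 96, 41, 69, 95]
Insert 96: [37, 78, 96, 41, 69, 95]
Insert 41: [37, 41, 78, 96, 69, 95]
Insert 69: [37, 41, 69, 78, 96, 95]
Insert 95: [37, 41, 69, 78, 95, 96]

Sorted: [37, 41, 69, 78, 95, 96]


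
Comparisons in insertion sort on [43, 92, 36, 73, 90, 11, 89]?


Algorithm: insertion sort
Input: [43, 92, 36, 73, 90, 11, 89]
Sorted: [11, 36, 43, 73, 89, 90, 92]

15


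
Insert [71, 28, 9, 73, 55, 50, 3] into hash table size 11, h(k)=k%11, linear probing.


Insert 71: h=5 -> slot 5
Insert 28: h=6 -> slot 6
Insert 9: h=9 -> slot 9
Insert 73: h=7 -> slot 7
Insert 55: h=0 -> slot 0
Insert 50: h=6, 2 probes -> slot 8
Insert 3: h=3 -> slot 3

Table: [55, None, None, 3, None, 71, 28, 73, 50, 9, None]


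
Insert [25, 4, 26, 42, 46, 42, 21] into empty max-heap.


Insert 25: [25]
Insert 4: [25, 4]
Insert 26: [26, 4, 25]
Insert 42: [42, 26, 25, 4]
Insert 46: [46, 42, 25, 4, 26]
Insert 42: [46, 42, 42, 4, 26, 25]
Insert 21: [46, 42, 42, 4, 26, 25, 21]

Final heap: [46, 42, 42, 4, 26, 25, 21]


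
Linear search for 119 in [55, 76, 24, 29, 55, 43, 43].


i=0: 55!=119
i=1: 76!=119
i=2: 24!=119
i=3: 29!=119
i=4: 55!=119
i=5: 43!=119
i=6: 43!=119

Not found, 7 comps


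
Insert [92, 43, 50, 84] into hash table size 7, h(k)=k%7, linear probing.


Insert 92: h=1 -> slot 1
Insert 43: h=1, 1 probes -> slot 2
Insert 50: h=1, 2 probes -> slot 3
Insert 84: h=0 -> slot 0

Table: [84, 92, 43, 50, None, None, None]


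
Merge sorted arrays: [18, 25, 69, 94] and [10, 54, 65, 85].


Take 10 from B
Take 18 from A
Take 25 from A
Take 54 from B
Take 65 from B
Take 69 from A
Take 85 from B

Merged: [10, 18, 25, 54, 65, 69, 85, 94]


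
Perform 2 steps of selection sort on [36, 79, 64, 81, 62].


Initial: [36, 79, 64, 81, 62]
Step 1: min=36 at 0
  Swap: [36, 79, 64, 81, 62]
Step 2: min=62 at 4
  Swap: [36, 62, 64, 81, 79]

After 2 steps: [36, 62, 64, 81, 79]


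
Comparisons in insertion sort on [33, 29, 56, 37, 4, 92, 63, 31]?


Algorithm: insertion sort
Input: [33, 29, 56, 37, 4, 92, 63, 31]
Sorted: [4, 29, 31, 33, 37, 56, 63, 92]

17


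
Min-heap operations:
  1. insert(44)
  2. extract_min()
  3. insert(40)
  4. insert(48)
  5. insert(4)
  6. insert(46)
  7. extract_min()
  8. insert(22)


insert(44) -> [44]
extract_min()->44, []
insert(40) -> [40]
insert(48) -> [40, 48]
insert(4) -> [4, 48, 40]
insert(46) -> [4, 46, 40, 48]
extract_min()->4, [40, 46, 48]
insert(22) -> [22, 40, 48, 46]

Final heap: [22, 40, 48, 46]


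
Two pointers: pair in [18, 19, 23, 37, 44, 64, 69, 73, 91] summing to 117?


lo=0(18)+hi=8(91)=109
lo=1(19)+hi=8(91)=110
lo=2(23)+hi=8(91)=114
lo=3(37)+hi=8(91)=128
lo=3(37)+hi=7(73)=110
lo=4(44)+hi=7(73)=117

Yes: 44+73=117


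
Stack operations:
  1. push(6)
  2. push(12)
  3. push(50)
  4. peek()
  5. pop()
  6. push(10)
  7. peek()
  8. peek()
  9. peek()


push(6) -> [6]
push(12) -> [6, 12]
push(50) -> [6, 12, 50]
peek()->50
pop()->50, [6, 12]
push(10) -> [6, 12, 10]
peek()->10
peek()->10
peek()->10

Final stack: [6, 12, 10]


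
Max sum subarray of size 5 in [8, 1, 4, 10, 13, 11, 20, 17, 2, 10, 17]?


[0:5]: 36
[1:6]: 39
[2:7]: 58
[3:8]: 71
[4:9]: 63
[5:10]: 60
[6:11]: 66

Max: 71 at [3:8]


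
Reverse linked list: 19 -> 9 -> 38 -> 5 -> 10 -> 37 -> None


Step 1: curr=19, set curr.next=prev(None) | reversed so far: 19
Step 2: curr=9, set curr.next=prev(19) | reversed so far: 9 -> 19
Step 3: curr=38, set curr.next=prev(9) | reversed so far: 38 -> 9 -> 19
Step 4: curr=5, set curr.next=prev(38) | reversed so far: 5 -> 38 -> 9 -> 19
Step 5: curr=10, set curr.next=prev(5) | reversed so far: 10 -> 5 -> 38 -> 9 -> 19
Step 6: curr=37, set curr.next=prev(10) | reversed so far: 37 -> 10 -> 5 -> 38 -> 9 -> 19

37 -> 10 -> 5 -> 38 -> 9 -> 19 -> None


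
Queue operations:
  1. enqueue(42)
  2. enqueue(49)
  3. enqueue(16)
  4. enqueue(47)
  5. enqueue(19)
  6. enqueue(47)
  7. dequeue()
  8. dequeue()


enqueue(42) -> [42]
enqueue(49) -> [42, 49]
enqueue(16) -> [42, 49, 16]
enqueue(47) -> [42, 49, 16, 47]
enqueue(19) -> [42, 49, 16, 47, 19]
enqueue(47) -> [42, 49, 16, 47, 19, 47]
dequeue()->42, [49, 16, 47, 19, 47]
dequeue()->49, [16, 47, 19, 47]

Final queue: [16, 47, 19, 47]


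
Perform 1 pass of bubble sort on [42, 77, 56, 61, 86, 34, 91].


Initial: [42, 77, 56, 61, 86, 34, 91]
Pass 1: [42, 56, 61, 77, 34, 86, 91] (3 swaps)

After 1 pass: [42, 56, 61, 77, 34, 86, 91]


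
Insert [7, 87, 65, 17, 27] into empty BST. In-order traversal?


Insert 7: root
Insert 87: R from 7
Insert 65: R from 7 -> L from 87
Insert 17: R from 7 -> L from 87 -> L from 65
Insert 27: R from 7 -> L from 87 -> L from 65 -> R from 17

In-order: [7, 17, 27, 65, 87]


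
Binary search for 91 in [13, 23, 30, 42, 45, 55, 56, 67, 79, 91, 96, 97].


Step 1: lo=0, hi=11, mid=5, val=55
Step 2: lo=6, hi=11, mid=8, val=79
Step 3: lo=9, hi=11, mid=10, val=96
Step 4: lo=9, hi=9, mid=9, val=91

Found at index 9


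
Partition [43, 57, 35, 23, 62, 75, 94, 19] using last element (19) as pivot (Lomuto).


Pivot: 19
Place pivot at 0: [19, 57, 35, 23, 62, 75, 94, 43]

Partitioned: [19, 57, 35, 23, 62, 75, 94, 43]


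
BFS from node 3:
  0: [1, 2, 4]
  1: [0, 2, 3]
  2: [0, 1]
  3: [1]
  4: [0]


Visit 3, enqueue [1]
Visit 1, enqueue [0, 2]
Visit 0, enqueue [4]
Visit 2, enqueue []
Visit 4, enqueue []

BFS order: [3, 1, 0, 2, 4]


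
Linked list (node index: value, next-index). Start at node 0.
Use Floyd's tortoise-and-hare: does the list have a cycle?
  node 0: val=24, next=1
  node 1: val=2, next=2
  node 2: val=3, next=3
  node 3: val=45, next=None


Floyd's tortoise (slow, +1) and hare (fast, +2):
  init: slow=0, fast=0
  step 1: slow=1, fast=2
  step 2: fast 2->3->None, no cycle

Cycle: no


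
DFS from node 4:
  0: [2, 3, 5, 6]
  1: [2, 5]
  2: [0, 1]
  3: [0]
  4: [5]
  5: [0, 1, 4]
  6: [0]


Visit 4, push [5]
Visit 5, push [1, 0]
Visit 0, push [6, 3, 2]
Visit 2, push [1]
Visit 1, push []
Visit 3, push []
Visit 6, push []

DFS order: [4, 5, 0, 2, 1, 3, 6]


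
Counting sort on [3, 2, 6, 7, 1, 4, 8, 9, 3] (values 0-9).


Input: [3, 2, 6, 7, 1, 4, 8, 9, 3]
Counts: [0, 1, 1, 2, 1, 0, 1, 1, 1, 1]

Sorted: [1, 2, 3, 3, 4, 6, 7, 8, 9]


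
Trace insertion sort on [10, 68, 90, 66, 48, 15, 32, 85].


Initial: [10, 68, 90, 66, 48, 15, 32, 85]
Insert 68: [10, 68, 90, 66, 48, 15, 32, 85]
Insert 90: [10, 68, 90, 66, 48, 15, 32, 85]
Insert 66: [10, 66, 68, 90, 48, 15, 32, 85]
Insert 48: [10, 48, 66, 68, 90, 15, 32, 85]
Insert 15: [10, 15, 48, 66, 68, 90, 32, 85]
Insert 32: [10, 15, 32, 48, 66, 68, 90, 85]
Insert 85: [10, 15, 32, 48, 66, 68, 85, 90]

Sorted: [10, 15, 32, 48, 66, 68, 85, 90]


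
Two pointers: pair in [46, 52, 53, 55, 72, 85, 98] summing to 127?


lo=0(46)+hi=6(98)=144
lo=0(46)+hi=5(85)=131
lo=0(46)+hi=4(72)=118
lo=1(52)+hi=4(72)=124
lo=2(53)+hi=4(72)=125
lo=3(55)+hi=4(72)=127

Yes: 55+72=127


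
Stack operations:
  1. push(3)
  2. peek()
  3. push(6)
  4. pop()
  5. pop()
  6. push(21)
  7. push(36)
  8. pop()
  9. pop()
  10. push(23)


push(3) -> [3]
peek()->3
push(6) -> [3, 6]
pop()->6, [3]
pop()->3, []
push(21) -> [21]
push(36) -> [21, 36]
pop()->36, [21]
pop()->21, []
push(23) -> [23]

Final stack: [23]


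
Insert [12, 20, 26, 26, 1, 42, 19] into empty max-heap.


Insert 12: [12]
Insert 20: [20, 12]
Insert 26: [26, 12, 20]
Insert 26: [26, 26, 20, 12]
Insert 1: [26, 26, 20, 12, 1]
Insert 42: [42, 26, 26, 12, 1, 20]
Insert 19: [42, 26, 26, 12, 1, 20, 19]

Final heap: [42, 26, 26, 12, 1, 20, 19]


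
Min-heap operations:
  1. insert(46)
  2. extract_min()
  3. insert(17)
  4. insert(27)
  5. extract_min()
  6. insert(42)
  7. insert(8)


insert(46) -> [46]
extract_min()->46, []
insert(17) -> [17]
insert(27) -> [17, 27]
extract_min()->17, [27]
insert(42) -> [27, 42]
insert(8) -> [8, 42, 27]

Final heap: [8, 42, 27]


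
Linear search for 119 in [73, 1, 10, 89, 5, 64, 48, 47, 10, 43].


i=0: 73!=119
i=1: 1!=119
i=2: 10!=119
i=3: 89!=119
i=4: 5!=119
i=5: 64!=119
i=6: 48!=119
i=7: 47!=119
i=8: 10!=119
i=9: 43!=119

Not found, 10 comps


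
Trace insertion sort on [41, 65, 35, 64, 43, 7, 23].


Initial: [41, 65, 35, 64, 43, 7, 23]
Insert 65: [41, 65, 35, 64, 43, 7, 23]
Insert 35: [35, 41, 65, 64, 43, 7, 23]
Insert 64: [35, 41, 64, 65, 43, 7, 23]
Insert 43: [35, 41, 43, 64, 65, 7, 23]
Insert 7: [7, 35, 41, 43, 64, 65, 23]
Insert 23: [7, 23, 35, 41, 43, 64, 65]

Sorted: [7, 23, 35, 41, 43, 64, 65]


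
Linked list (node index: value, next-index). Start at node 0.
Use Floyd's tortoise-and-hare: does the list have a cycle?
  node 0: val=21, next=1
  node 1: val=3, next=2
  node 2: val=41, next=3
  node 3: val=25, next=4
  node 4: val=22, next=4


Floyd's tortoise (slow, +1) and hare (fast, +2):
  init: slow=0, fast=0
  step 1: slow=1, fast=2
  step 2: slow=2, fast=4
  step 3: slow=3, fast=4
  step 4: slow=4, fast=4
  slow == fast at node 4: cycle detected

Cycle: yes


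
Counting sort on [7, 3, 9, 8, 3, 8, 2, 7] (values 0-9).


Input: [7, 3, 9, 8, 3, 8, 2, 7]
Counts: [0, 0, 1, 2, 0, 0, 0, 2, 2, 1]

Sorted: [2, 3, 3, 7, 7, 8, 8, 9]


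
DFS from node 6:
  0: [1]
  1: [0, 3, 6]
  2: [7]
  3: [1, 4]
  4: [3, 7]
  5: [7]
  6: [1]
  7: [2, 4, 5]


Visit 6, push [1]
Visit 1, push [3, 0]
Visit 0, push []
Visit 3, push [4]
Visit 4, push [7]
Visit 7, push [5, 2]
Visit 2, push []
Visit 5, push []

DFS order: [6, 1, 0, 3, 4, 7, 2, 5]


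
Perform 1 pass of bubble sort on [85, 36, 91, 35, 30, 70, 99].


Initial: [85, 36, 91, 35, 30, 70, 99]
Pass 1: [36, 85, 35, 30, 70, 91, 99] (4 swaps)

After 1 pass: [36, 85, 35, 30, 70, 91, 99]


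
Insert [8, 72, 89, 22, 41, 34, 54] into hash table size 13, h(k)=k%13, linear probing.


Insert 8: h=8 -> slot 8
Insert 72: h=7 -> slot 7
Insert 89: h=11 -> slot 11
Insert 22: h=9 -> slot 9
Insert 41: h=2 -> slot 2
Insert 34: h=8, 2 probes -> slot 10
Insert 54: h=2, 1 probes -> slot 3

Table: [None, None, 41, 54, None, None, None, 72, 8, 22, 34, 89, None]


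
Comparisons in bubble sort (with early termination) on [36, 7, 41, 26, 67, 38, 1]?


Algorithm: bubble sort (with early termination)
Input: [36, 7, 41, 26, 67, 38, 1]
Sorted: [1, 7, 26, 36, 38, 41, 67]

21


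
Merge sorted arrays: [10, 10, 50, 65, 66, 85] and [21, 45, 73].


Take 10 from A
Take 10 from A
Take 21 from B
Take 45 from B
Take 50 from A
Take 65 from A
Take 66 from A
Take 73 from B

Merged: [10, 10, 21, 45, 50, 65, 66, 73, 85]


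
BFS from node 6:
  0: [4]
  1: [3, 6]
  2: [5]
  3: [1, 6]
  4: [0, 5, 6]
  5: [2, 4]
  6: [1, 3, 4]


Visit 6, enqueue [1, 3, 4]
Visit 1, enqueue []
Visit 3, enqueue []
Visit 4, enqueue [0, 5]
Visit 0, enqueue []
Visit 5, enqueue [2]
Visit 2, enqueue []

BFS order: [6, 1, 3, 4, 0, 5, 2]


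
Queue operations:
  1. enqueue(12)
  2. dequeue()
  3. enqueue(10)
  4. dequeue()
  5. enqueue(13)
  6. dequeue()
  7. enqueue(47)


enqueue(12) -> [12]
dequeue()->12, []
enqueue(10) -> [10]
dequeue()->10, []
enqueue(13) -> [13]
dequeue()->13, []
enqueue(47) -> [47]

Final queue: [47]


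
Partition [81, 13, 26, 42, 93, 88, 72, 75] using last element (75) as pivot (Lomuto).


Pivot: 75
  13 <= 75: swap -> [13, 81, 26, 42, 93, 88, 72, 75]
  26 <= 75: swap -> [13, 26, 81, 42, 93, 88, 72, 75]
  42 <= 75: swap -> [13, 26, 42, 81, 93, 88, 72, 75]
  72 <= 75: swap -> [13, 26, 42, 72, 93, 88, 81, 75]
Place pivot at 4: [13, 26, 42, 72, 75, 88, 81, 93]

Partitioned: [13, 26, 42, 72, 75, 88, 81, 93]


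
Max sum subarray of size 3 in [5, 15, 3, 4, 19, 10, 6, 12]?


[0:3]: 23
[1:4]: 22
[2:5]: 26
[3:6]: 33
[4:7]: 35
[5:8]: 28

Max: 35 at [4:7]


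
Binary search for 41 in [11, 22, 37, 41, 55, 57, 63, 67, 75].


Step 1: lo=0, hi=8, mid=4, val=55
Step 2: lo=0, hi=3, mid=1, val=22
Step 3: lo=2, hi=3, mid=2, val=37
Step 4: lo=3, hi=3, mid=3, val=41

Found at index 3


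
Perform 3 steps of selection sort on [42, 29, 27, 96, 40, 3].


Initial: [42, 29, 27, 96, 40, 3]
Step 1: min=3 at 5
  Swap: [3, 29, 27, 96, 40, 42]
Step 2: min=27 at 2
  Swap: [3, 27, 29, 96, 40, 42]
Step 3: min=29 at 2
  Swap: [3, 27, 29, 96, 40, 42]

After 3 steps: [3, 27, 29, 96, 40, 42]


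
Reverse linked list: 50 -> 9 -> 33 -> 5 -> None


Step 1: curr=50, set curr.next=prev(None) | reversed so far: 50
Step 2: curr=9, set curr.next=prev(50) | reversed so far: 9 -> 50
Step 3: curr=33, set curr.next=prev(9) | reversed so far: 33 -> 9 -> 50
Step 4: curr=5, set curr.next=prev(33) | reversed so far: 5 -> 33 -> 9 -> 50

5 -> 33 -> 9 -> 50 -> None


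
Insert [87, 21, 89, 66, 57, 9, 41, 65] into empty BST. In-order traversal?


Insert 87: root
Insert 21: L from 87
Insert 89: R from 87
Insert 66: L from 87 -> R from 21
Insert 57: L from 87 -> R from 21 -> L from 66
Insert 9: L from 87 -> L from 21
Insert 41: L from 87 -> R from 21 -> L from 66 -> L from 57
Insert 65: L from 87 -> R from 21 -> L from 66 -> R from 57

In-order: [9, 21, 41, 57, 65, 66, 87, 89]


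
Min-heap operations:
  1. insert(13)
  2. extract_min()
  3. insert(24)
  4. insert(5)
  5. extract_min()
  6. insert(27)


insert(13) -> [13]
extract_min()->13, []
insert(24) -> [24]
insert(5) -> [5, 24]
extract_min()->5, [24]
insert(27) -> [24, 27]

Final heap: [24, 27]


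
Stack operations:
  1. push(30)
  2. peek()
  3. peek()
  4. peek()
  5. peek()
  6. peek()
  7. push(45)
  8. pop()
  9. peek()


push(30) -> [30]
peek()->30
peek()->30
peek()->30
peek()->30
peek()->30
push(45) -> [30, 45]
pop()->45, [30]
peek()->30

Final stack: [30]


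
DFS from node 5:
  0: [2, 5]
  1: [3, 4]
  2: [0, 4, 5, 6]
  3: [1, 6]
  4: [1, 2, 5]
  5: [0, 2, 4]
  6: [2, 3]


Visit 5, push [4, 2, 0]
Visit 0, push [2]
Visit 2, push [6, 4]
Visit 4, push [1]
Visit 1, push [3]
Visit 3, push [6]
Visit 6, push []

DFS order: [5, 0, 2, 4, 1, 3, 6]


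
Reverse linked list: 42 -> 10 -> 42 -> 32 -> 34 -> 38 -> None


Step 1: curr=42, set curr.next=prev(None) | reversed so far: 42
Step 2: curr=10, set curr.next=prev(42) | reversed so far: 10 -> 42
Step 3: curr=42, set curr.next=prev(10) | reversed so far: 42 -> 10 -> 42
Step 4: curr=32, set curr.next=prev(42) | reversed so far: 32 -> 42 -> 10 -> 42
Step 5: curr=34, set curr.next=prev(32) | reversed so far: 34 -> 32 -> 42 -> 10 -> 42
Step 6: curr=38, set curr.next=prev(34) | reversed so far: 38 -> 34 -> 32 -> 42 -> 10 -> 42

38 -> 34 -> 32 -> 42 -> 10 -> 42 -> None
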